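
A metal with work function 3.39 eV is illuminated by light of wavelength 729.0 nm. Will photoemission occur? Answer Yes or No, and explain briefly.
No

For photoemission, the photon energy must exceed the work function.

Photon energy: E = hc/λ = 1.7007 eV
Work function: φ = 3.39 eV

Since E_photon (1.7007 eV) < φ (3.39 eV), photoemission will NOT occur.
The threshold wavelength is λ₀ = hc/φ = 365.7 nm.
Since 729.0 nm > 365.7 nm, the photons lack sufficient energy.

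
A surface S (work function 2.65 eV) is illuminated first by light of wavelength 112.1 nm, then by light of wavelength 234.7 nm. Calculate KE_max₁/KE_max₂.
3.1945

Using Einstein's equation: KE_max = hc/λ - φ

For λ₁ = 112.1 nm:
E₁ = hc/λ₁ = 11.0601 eV
KE₁ = E₁ - φ = 11.0601 - 2.65 = 8.4101 eV

For λ₂ = 234.7 nm:
E₂ = hc/λ₂ = 5.2827 eV
KE₂ = E₂ - φ = 5.2827 - 2.65 = 2.6327 eV

Ratio: KE₁/KE₂ = 8.4101/2.6327 = 3.1945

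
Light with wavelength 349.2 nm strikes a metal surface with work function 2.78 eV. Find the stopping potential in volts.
0.7705 V

The stopping potential V_s satisfies: eV_s = KE_max

First, find KE_max using Einstein's equation:
E_photon = hc/λ = 3.5505 eV
KE_max = E_photon - φ = 3.5505 - 2.78 = 0.7705 eV

Since eV_s = KE_max:
V_s = KE_max/e = 0.7705 V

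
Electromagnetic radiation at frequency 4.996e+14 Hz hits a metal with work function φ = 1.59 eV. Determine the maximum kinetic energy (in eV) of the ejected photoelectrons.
0.4762 eV

Using Einstein's photoelectric equation: KE_max = hf - φ

First, calculate the photon energy:
E_photon = hf = (6.626×10⁻³⁴ J·s)(4.996e+14 Hz)
E_photon = 2.0662 eV

Then, the maximum kinetic energy:
KE_max = E_photon - φ = 2.0662 eV - 1.59 eV = 0.4762 eV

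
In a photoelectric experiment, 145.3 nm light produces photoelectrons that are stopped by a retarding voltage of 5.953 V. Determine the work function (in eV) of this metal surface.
2.58 eV

The stopping potential gives the maximum kinetic energy: KE_max = eV_s = 5.953 eV

From Einstein's photoelectric equation: KE_max = hc/λ - φ
Rearranging: φ = hc/λ - KE_max

Calculate photon energy:
E_photon = hc/λ = (6.626×10⁻³⁴ J·s)(3×10⁸ m/s) / (145.3×10⁻⁹ m) = 8.5330 eV

Therefore:
φ = 8.5330 - 5.953 = 2.58 eV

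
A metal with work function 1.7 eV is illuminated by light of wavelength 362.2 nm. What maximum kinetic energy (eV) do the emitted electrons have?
1.7231 eV

Using Einstein's photoelectric equation: KE_max = hf - φ = hc/λ - φ

First, calculate the photon energy:
E_photon = hc/λ = (6.626×10⁻³⁴ J·s)(3×10⁸ m/s) / (362.2×10⁻⁹ m)
E_photon = 3.4231 eV

Then, the maximum kinetic energy:
KE_max = E_photon - φ = 3.4231 eV - 1.7 eV = 1.7231 eV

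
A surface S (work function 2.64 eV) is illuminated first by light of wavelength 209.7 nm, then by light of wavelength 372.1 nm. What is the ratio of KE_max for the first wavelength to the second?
4.7289

Using Einstein's equation: KE_max = hc/λ - φ

For λ₁ = 209.7 nm:
E₁ = hc/λ₁ = 5.9125 eV
KE₁ = E₁ - φ = 5.9125 - 2.64 = 3.2725 eV

For λ₂ = 372.1 nm:
E₂ = hc/λ₂ = 3.3320 eV
KE₂ = E₂ - φ = 3.3320 - 2.64 = 0.6920 eV

Ratio: KE₁/KE₂ = 3.2725/0.6920 = 4.7289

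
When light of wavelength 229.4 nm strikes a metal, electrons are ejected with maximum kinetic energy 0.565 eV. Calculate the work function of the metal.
4.84 eV

From Einstein's photoelectric equation: KE_max = hf - φ = hc/λ - φ

Rearranging for φ:
φ = hc/λ - KE_max

Calculate photon energy:
E_photon = hc/λ = 5.4047 eV

Therefore:
φ = 5.4047 - 0.565 = 4.84 eV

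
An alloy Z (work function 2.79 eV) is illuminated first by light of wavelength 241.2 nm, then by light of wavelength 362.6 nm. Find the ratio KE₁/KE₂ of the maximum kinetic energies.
3.7347

Using Einstein's equation: KE_max = hc/λ - φ

For λ₁ = 241.2 nm:
E₁ = hc/λ₁ = 5.1403 eV
KE₁ = E₁ - φ = 5.1403 - 2.79 = 2.3503 eV

For λ₂ = 362.6 nm:
E₂ = hc/λ₂ = 3.4193 eV
KE₂ = E₂ - φ = 3.4193 - 2.79 = 0.6293 eV

Ratio: KE₁/KE₂ = 2.3503/0.6293 = 3.7347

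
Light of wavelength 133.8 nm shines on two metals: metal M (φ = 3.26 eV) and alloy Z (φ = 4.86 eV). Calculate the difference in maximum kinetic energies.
1.6000 eV

Using KE_max = hc/λ - φ for each metal:

Photon energy: E = hc/λ = 9.2664 eV

For metal M (φ₁ = 3.26 eV):
KE₁ = E - φ₁ = 9.2664 - 3.26 = 6.0064 eV

For alloy Z (φ₂ = 4.86 eV):
KE₂ = E - φ₂ = 9.2664 - 4.86 = 4.4064 eV

Difference:
ΔKE = KE₁ - KE₂ = 6.0064 - 4.4064 = 1.6000 eV

Note: The difference equals the difference in work functions: 4.86 - 3.26 = 1.60 eV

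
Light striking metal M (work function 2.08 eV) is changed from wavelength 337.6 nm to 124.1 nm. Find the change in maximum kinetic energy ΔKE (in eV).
6.3182 eV

Using Einstein's equation: KE_max = hc/λ - φ

For λ₁ = 337.6 nm:
KE₁ = hc/λ₁ - φ = 3.6725 - 2.08 = 1.5925 eV

For λ₂ = 124.1 nm:
KE₂ = hc/λ₂ - φ = 9.9907 - 2.08 = 7.9107 eV

Change in KE:
ΔKE = KE₂ - KE₁ = 7.9107 - 1.5925 = 6.3182 eV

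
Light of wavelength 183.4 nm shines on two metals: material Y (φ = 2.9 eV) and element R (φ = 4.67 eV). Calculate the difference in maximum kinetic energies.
1.7700 eV

Using KE_max = hc/λ - φ for each metal:

Photon energy: E = hc/λ = 6.7603 eV

For material Y (φ₁ = 2.9 eV):
KE₁ = E - φ₁ = 6.7603 - 2.9 = 3.8603 eV

For element R (φ₂ = 4.67 eV):
KE₂ = E - φ₂ = 6.7603 - 4.67 = 2.0903 eV

Difference:
ΔKE = KE₁ - KE₂ = 3.8603 - 2.0903 = 1.7700 eV

Note: The difference equals the difference in work functions: 4.67 - 2.9 = 1.77 eV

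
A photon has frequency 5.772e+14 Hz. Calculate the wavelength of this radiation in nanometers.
519.39 nm

Using the wave equation: c = fλ

Solving for wavelength:
λ = c/f = (3×10⁸ m/s) / (5.772e+14 Hz)
λ = 519.39 nm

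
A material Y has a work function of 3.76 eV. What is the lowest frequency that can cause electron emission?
9.0916e+14 Hz

The threshold frequency is when the photon energy equals the work function:
hf₀ = φ

Solving for f₀:
f₀ = φ/h = (3.76 eV × 1.602×10⁻¹⁹ J/eV) / (6.626×10⁻³⁴ J·s)
f₀ = 9.0916e+14 Hz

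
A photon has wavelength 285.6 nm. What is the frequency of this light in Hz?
1.0497e+15 Hz

Using the wave equation: c = fλ

Solving for frequency:
f = c/λ = (3×10⁸ m/s) / (285.6×10⁻⁹ m)
f = 1.0497e+15 Hz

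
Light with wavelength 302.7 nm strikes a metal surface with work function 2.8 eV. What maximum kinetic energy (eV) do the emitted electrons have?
1.2959 eV

Using Einstein's photoelectric equation: KE_max = hf - φ = hc/λ - φ

First, calculate the photon energy:
E_photon = hc/λ = (6.626×10⁻³⁴ J·s)(3×10⁸ m/s) / (302.7×10⁻⁹ m)
E_photon = 4.0959 eV

Then, the maximum kinetic energy:
KE_max = E_photon - φ = 4.0959 eV - 2.8 eV = 1.2959 eV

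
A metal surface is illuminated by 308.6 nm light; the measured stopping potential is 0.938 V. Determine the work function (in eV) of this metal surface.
3.08 eV

The stopping potential gives the maximum kinetic energy: KE_max = eV_s = 0.938 eV

From Einstein's photoelectric equation: KE_max = hc/λ - φ
Rearranging: φ = hc/λ - KE_max

Calculate photon energy:
E_photon = hc/λ = (6.626×10⁻³⁴ J·s)(3×10⁸ m/s) / (308.6×10⁻⁹ m) = 4.0176 eV

Therefore:
φ = 4.0176 - 0.938 = 3.08 eV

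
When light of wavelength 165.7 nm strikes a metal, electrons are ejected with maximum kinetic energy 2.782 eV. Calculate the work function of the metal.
4.70 eV

From Einstein's photoelectric equation: KE_max = hf - φ = hc/λ - φ

Rearranging for φ:
φ = hc/λ - KE_max

Calculate photon energy:
E_photon = hc/λ = 7.4825 eV

Therefore:
φ = 7.4825 - 2.782 = 4.70 eV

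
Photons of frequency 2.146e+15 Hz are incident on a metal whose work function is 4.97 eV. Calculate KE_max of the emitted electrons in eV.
3.9051 eV

Using Einstein's photoelectric equation: KE_max = hf - φ

First, calculate the photon energy:
E_photon = hf = (6.626×10⁻³⁴ J·s)(2.146e+15 Hz)
E_photon = 8.8751 eV

Then, the maximum kinetic energy:
KE_max = E_photon - φ = 8.8751 eV - 4.97 eV = 3.9051 eV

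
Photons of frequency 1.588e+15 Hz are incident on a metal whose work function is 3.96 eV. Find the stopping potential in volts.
2.6074 V

The stopping potential V_s satisfies: eV_s = KE_max

First, find KE_max using Einstein's equation:
E_photon = hf = (6.626×10⁻³⁴ J·s)(1.588e+15 Hz) = 6.5674 eV
KE_max = E_photon - φ = 6.5674 - 3.96 = 2.6074 eV

Since eV_s = KE_max:
V_s = KE_max/e = 2.6074 V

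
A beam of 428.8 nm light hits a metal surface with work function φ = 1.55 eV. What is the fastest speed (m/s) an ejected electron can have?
6.8692e+05 m/s

First, find the maximum kinetic energy:
E_photon = hc/λ = 2.8914 eV
KE_max = E_photon - φ = 2.8914 - 1.55 = 1.3414 eV

Convert to Joules: KE_max = 1.3414 × 1.602×10⁻¹⁹ J = 2.1492e-19 J

Then use KE = ½mv² to find velocity:
v = √(2·KE/m) = √(2 × 2.1492e-19 J / 9.109e-31 kg)
v = 6.8692e+05 m/s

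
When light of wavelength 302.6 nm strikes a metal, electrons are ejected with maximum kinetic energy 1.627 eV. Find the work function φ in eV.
2.47 eV

From Einstein's photoelectric equation: KE_max = hf - φ = hc/λ - φ

Rearranging for φ:
φ = hc/λ - KE_max

Calculate photon energy:
E_photon = hc/λ = 4.0973 eV

Therefore:
φ = 4.0973 - 1.627 = 2.47 eV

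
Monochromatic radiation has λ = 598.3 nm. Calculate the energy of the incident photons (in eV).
2.0723 eV

Using E = hf = hc/λ:

E = hc/λ = (6.626×10⁻³⁴ J·s)(3×10⁸ m/s) / (598.3×10⁻⁹ m)
E = 2.0723 eV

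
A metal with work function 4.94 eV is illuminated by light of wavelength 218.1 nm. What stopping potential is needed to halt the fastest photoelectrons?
0.7447 V

The stopping potential V_s satisfies: eV_s = KE_max

First, find KE_max using Einstein's equation:
E_photon = hc/λ = 5.6847 eV
KE_max = E_photon - φ = 5.6847 - 4.94 = 0.7447 eV

Since eV_s = KE_max:
V_s = KE_max/e = 0.7447 V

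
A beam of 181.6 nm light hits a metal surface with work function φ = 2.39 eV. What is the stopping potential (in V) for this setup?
4.4373 V

The stopping potential V_s satisfies: eV_s = KE_max

First, find KE_max using Einstein's equation:
E_photon = hc/λ = 6.8273 eV
KE_max = E_photon - φ = 6.8273 - 2.39 = 4.4373 eV

Since eV_s = KE_max:
V_s = KE_max/e = 4.4373 V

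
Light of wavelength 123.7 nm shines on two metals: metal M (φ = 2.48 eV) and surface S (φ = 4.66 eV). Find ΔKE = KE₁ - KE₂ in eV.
2.1800 eV

Using KE_max = hc/λ - φ for each metal:

Photon energy: E = hc/λ = 10.0230 eV

For metal M (φ₁ = 2.48 eV):
KE₁ = E - φ₁ = 10.0230 - 2.48 = 7.5430 eV

For surface S (φ₂ = 4.66 eV):
KE₂ = E - φ₂ = 10.0230 - 4.66 = 5.3630 eV

Difference:
ΔKE = KE₁ - KE₂ = 7.5430 - 5.3630 = 2.1800 eV

Note: The difference equals the difference in work functions: 4.66 - 2.48 = 2.18 eV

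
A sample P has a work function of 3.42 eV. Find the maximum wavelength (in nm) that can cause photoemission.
362.53 nm

The threshold wavelength is when the photon energy equals the work function:
hc/λ₀ = φ

Solving for λ₀:
λ₀ = hc/φ = (6.626×10⁻³⁴ J·s)(3×10⁸ m/s) / (3.42 eV × 1.602×10⁻¹⁹ J/eV)
λ₀ = 362.53 nm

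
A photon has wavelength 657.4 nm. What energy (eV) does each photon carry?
1.8860 eV

Using E = hf = hc/λ:

E = hc/λ = (6.626×10⁻³⁴ J·s)(3×10⁸ m/s) / (657.4×10⁻⁹ m)
E = 1.8860 eV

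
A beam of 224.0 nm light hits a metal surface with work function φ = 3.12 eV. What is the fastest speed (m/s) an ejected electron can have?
9.2169e+05 m/s

First, find the maximum kinetic energy:
E_photon = hc/λ = 5.5350 eV
KE_max = E_photon - φ = 5.5350 - 3.12 = 2.4150 eV

Convert to Joules: KE_max = 2.4150 × 1.602×10⁻¹⁹ J = 3.8693e-19 J

Then use KE = ½mv² to find velocity:
v = √(2·KE/m) = √(2 × 3.8693e-19 J / 9.109e-31 kg)
v = 9.2169e+05 m/s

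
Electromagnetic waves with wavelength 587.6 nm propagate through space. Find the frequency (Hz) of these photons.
5.1020e+14 Hz

Using the wave equation: c = fλ

Solving for frequency:
f = c/λ = (3×10⁸ m/s) / (587.6×10⁻⁹ m)
f = 5.1020e+14 Hz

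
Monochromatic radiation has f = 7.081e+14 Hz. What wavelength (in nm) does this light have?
423.38 nm

Using the wave equation: c = fλ

Solving for wavelength:
λ = c/f = (3×10⁸ m/s) / (7.081e+14 Hz)
λ = 423.38 nm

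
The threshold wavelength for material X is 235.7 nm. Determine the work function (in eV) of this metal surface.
5.26 eV

At the threshold wavelength, photon energy equals work function:
φ = hc/λ₀

Calculating:
φ = (6.626×10⁻³⁴ J·s)(3×10⁸ m/s) / (235.7×10⁻⁹ m)
φ = 5.26 eV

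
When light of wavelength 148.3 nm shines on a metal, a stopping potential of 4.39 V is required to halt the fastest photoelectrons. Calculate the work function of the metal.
3.97 eV

The stopping potential gives the maximum kinetic energy: KE_max = eV_s = 4.39 eV

From Einstein's photoelectric equation: KE_max = hc/λ - φ
Rearranging: φ = hc/λ - KE_max

Calculate photon energy:
E_photon = hc/λ = (6.626×10⁻³⁴ J·s)(3×10⁸ m/s) / (148.3×10⁻⁹ m) = 8.3604 eV

Therefore:
φ = 8.3604 - 4.39 = 3.97 eV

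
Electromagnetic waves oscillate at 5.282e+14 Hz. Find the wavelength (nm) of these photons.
567.57 nm

Using the wave equation: c = fλ

Solving for wavelength:
λ = c/f = (3×10⁸ m/s) / (5.282e+14 Hz)
λ = 567.57 nm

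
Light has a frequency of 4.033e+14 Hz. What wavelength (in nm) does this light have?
743.35 nm

Using the wave equation: c = fλ

Solving for wavelength:
λ = c/f = (3×10⁸ m/s) / (4.033e+14 Hz)
λ = 743.35 nm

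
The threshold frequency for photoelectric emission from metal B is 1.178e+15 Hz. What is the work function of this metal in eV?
4.87 eV

At the threshold frequency, photon energy equals work function:
φ = hf₀

Calculating:
φ = (6.626×10⁻³⁴ J·s)(1.178e+15 Hz)
φ = 4.87 eV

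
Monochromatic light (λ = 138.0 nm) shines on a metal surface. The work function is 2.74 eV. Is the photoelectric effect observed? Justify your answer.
Yes

For photoemission, the photon energy must exceed the work function.

Photon energy: E = hc/λ = 8.9844 eV
Work function: φ = 2.74 eV

Since E_photon (8.9844 eV) > φ (2.74 eV), photoemission WILL occur.
The threshold wavelength is λ₀ = hc/φ = 452.5 nm.
Since 138.0 nm < 452.5 nm, the light has sufficient energy.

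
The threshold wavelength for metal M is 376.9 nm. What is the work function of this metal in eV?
3.29 eV

At the threshold wavelength, photon energy equals work function:
φ = hc/λ₀

Calculating:
φ = (6.626×10⁻³⁴ J·s)(3×10⁸ m/s) / (376.9×10⁻⁹ m)
φ = 3.29 eV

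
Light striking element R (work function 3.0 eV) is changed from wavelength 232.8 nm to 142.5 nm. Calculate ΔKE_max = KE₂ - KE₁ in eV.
3.3749 eV

Using Einstein's equation: KE_max = hc/λ - φ

For λ₁ = 232.8 nm:
KE₁ = hc/λ₁ - φ = 5.3258 - 3.0 = 2.3258 eV

For λ₂ = 142.5 nm:
KE₂ = hc/λ₂ - φ = 8.7006 - 3.0 = 5.7006 eV

Change in KE:
ΔKE = KE₂ - KE₁ = 5.7006 - 2.3258 = 3.3749 eV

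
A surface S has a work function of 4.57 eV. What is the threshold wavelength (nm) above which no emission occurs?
271.30 nm

The threshold wavelength is when the photon energy equals the work function:
hc/λ₀ = φ

Solving for λ₀:
λ₀ = hc/φ = (6.626×10⁻³⁴ J·s)(3×10⁸ m/s) / (4.57 eV × 1.602×10⁻¹⁹ J/eV)
λ₀ = 271.30 nm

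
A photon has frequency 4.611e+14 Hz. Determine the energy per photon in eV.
1.9070 eV

Using E = hf:

E = hf = (6.626×10⁻³⁴ J·s)(4.611e+14 Hz)
E = 1.9070 eV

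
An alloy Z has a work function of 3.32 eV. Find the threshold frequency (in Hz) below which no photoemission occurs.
8.0277e+14 Hz

The threshold frequency is when the photon energy equals the work function:
hf₀ = φ

Solving for f₀:
f₀ = φ/h = (3.32 eV × 1.602×10⁻¹⁹ J/eV) / (6.626×10⁻³⁴ J·s)
f₀ = 8.0277e+14 Hz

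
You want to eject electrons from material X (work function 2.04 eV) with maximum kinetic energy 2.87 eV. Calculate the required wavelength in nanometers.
252.51 nm

From Einstein's equation: KE_max = hc/λ - φ

Rearranging for λ:
hc/λ = KE_max + φ
λ = hc/(KE_max + φ)

Required photon energy:
E_photon = KE_max + φ = 2.87 + 2.04 = 4.91 eV

Required wavelength:
λ = hc/E_photon = (6.626×10⁻³⁴)(3×10⁸) / (4.91 × 1.602×10⁻¹⁹)
λ = 252.51 nm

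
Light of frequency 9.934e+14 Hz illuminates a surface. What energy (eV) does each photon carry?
4.1084 eV

Using E = hf:

E = hf = (6.626×10⁻³⁴ J·s)(9.934e+14 Hz)
E = 4.1084 eV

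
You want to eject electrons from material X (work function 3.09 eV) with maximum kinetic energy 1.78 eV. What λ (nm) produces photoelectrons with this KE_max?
254.59 nm

From Einstein's equation: KE_max = hc/λ - φ

Rearranging for λ:
hc/λ = KE_max + φ
λ = hc/(KE_max + φ)

Required photon energy:
E_photon = KE_max + φ = 1.78 + 3.09 = 4.87 eV

Required wavelength:
λ = hc/E_photon = (6.626×10⁻³⁴)(3×10⁸) / (4.87 × 1.602×10⁻¹⁹)
λ = 254.59 nm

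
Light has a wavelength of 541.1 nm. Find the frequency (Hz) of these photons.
5.5404e+14 Hz

Using the wave equation: c = fλ

Solving for frequency:
f = c/λ = (3×10⁸ m/s) / (541.1×10⁻⁹ m)
f = 5.5404e+14 Hz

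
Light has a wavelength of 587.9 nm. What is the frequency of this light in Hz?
5.0994e+14 Hz

Using the wave equation: c = fλ

Solving for frequency:
f = c/λ = (3×10⁸ m/s) / (587.9×10⁻⁹ m)
f = 5.0994e+14 Hz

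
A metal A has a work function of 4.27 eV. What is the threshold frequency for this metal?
1.0325e+15 Hz

The threshold frequency is when the photon energy equals the work function:
hf₀ = φ

Solving for f₀:
f₀ = φ/h = (4.27 eV × 1.602×10⁻¹⁹ J/eV) / (6.626×10⁻³⁴ J·s)
f₀ = 1.0325e+15 Hz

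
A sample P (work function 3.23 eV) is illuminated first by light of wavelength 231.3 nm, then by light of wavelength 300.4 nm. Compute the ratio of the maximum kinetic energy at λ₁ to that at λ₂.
2.3741

Using Einstein's equation: KE_max = hc/λ - φ

For λ₁ = 231.3 nm:
E₁ = hc/λ₁ = 5.3603 eV
KE₁ = E₁ - φ = 5.3603 - 3.23 = 2.1303 eV

For λ₂ = 300.4 nm:
E₂ = hc/λ₂ = 4.1273 eV
KE₂ = E₂ - φ = 4.1273 - 3.23 = 0.8973 eV

Ratio: KE₁/KE₂ = 2.1303/0.8973 = 2.3741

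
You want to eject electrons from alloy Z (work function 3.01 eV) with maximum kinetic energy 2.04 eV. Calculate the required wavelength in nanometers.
245.51 nm

From Einstein's equation: KE_max = hc/λ - φ

Rearranging for λ:
hc/λ = KE_max + φ
λ = hc/(KE_max + φ)

Required photon energy:
E_photon = KE_max + φ = 2.04 + 3.01 = 5.05 eV

Required wavelength:
λ = hc/E_photon = (6.626×10⁻³⁴)(3×10⁸) / (5.05 × 1.602×10⁻¹⁹)
λ = 245.51 nm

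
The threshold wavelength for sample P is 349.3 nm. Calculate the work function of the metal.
3.55 eV

At the threshold wavelength, photon energy equals work function:
φ = hc/λ₀

Calculating:
φ = (6.626×10⁻³⁴ J·s)(3×10⁸ m/s) / (349.3×10⁻⁹ m)
φ = 3.55 eV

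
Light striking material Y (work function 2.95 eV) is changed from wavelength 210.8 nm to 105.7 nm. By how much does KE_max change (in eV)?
5.8482 eV

Using Einstein's equation: KE_max = hc/λ - φ

For λ₁ = 210.8 nm:
KE₁ = hc/λ₁ - φ = 5.8816 - 2.95 = 2.9316 eV

For λ₂ = 105.7 nm:
KE₂ = hc/λ₂ - φ = 11.7298 - 2.95 = 8.7798 eV

Change in KE:
ΔKE = KE₂ - KE₁ = 8.7798 - 2.9316 = 5.8482 eV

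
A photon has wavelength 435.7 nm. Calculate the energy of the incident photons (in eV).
2.8456 eV

Using E = hf = hc/λ:

E = hc/λ = (6.626×10⁻³⁴ J·s)(3×10⁸ m/s) / (435.7×10⁻⁹ m)
E = 2.8456 eV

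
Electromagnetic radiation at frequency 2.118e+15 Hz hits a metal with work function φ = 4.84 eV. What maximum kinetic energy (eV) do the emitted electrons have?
3.9193 eV

Using Einstein's photoelectric equation: KE_max = hf - φ

First, calculate the photon energy:
E_photon = hf = (6.626×10⁻³⁴ J·s)(2.118e+15 Hz)
E_photon = 8.7593 eV

Then, the maximum kinetic energy:
KE_max = E_photon - φ = 8.7593 eV - 4.84 eV = 3.9193 eV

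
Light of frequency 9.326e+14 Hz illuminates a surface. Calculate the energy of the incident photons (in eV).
3.8569 eV

Using E = hf:

E = hf = (6.626×10⁻³⁴ J·s)(9.326e+14 Hz)
E = 3.8569 eV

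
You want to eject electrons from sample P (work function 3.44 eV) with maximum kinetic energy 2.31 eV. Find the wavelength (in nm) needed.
215.62 nm

From Einstein's equation: KE_max = hc/λ - φ

Rearranging for λ:
hc/λ = KE_max + φ
λ = hc/(KE_max + φ)

Required photon energy:
E_photon = KE_max + φ = 2.31 + 3.44 = 5.75 eV

Required wavelength:
λ = hc/E_photon = (6.626×10⁻³⁴)(3×10⁸) / (5.75 × 1.602×10⁻¹⁹)
λ = 215.62 nm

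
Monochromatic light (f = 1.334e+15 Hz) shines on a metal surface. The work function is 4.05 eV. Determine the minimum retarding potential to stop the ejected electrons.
1.4670 V

The stopping potential V_s satisfies: eV_s = KE_max

First, find KE_max using Einstein's equation:
E_photon = hf = (6.626×10⁻³⁴ J·s)(1.334e+15 Hz) = 5.5170 eV
KE_max = E_photon - φ = 5.5170 - 4.05 = 1.4670 eV

Since eV_s = KE_max:
V_s = KE_max/e = 1.4670 V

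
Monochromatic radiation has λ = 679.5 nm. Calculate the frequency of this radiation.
4.4120e+14 Hz

Using the wave equation: c = fλ

Solving for frequency:
f = c/λ = (3×10⁸ m/s) / (679.5×10⁻⁹ m)
f = 4.4120e+14 Hz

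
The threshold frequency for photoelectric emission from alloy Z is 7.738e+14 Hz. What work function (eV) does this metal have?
3.20 eV

At the threshold frequency, photon energy equals work function:
φ = hf₀

Calculating:
φ = (6.626×10⁻³⁴ J·s)(7.738e+14 Hz)
φ = 3.20 eV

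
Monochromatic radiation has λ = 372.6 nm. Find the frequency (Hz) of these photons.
8.0460e+14 Hz

Using the wave equation: c = fλ

Solving for frequency:
f = c/λ = (3×10⁸ m/s) / (372.6×10⁻⁹ m)
f = 8.0460e+14 Hz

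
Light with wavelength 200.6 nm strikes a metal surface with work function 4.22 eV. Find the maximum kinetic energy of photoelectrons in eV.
1.9607 eV

Using Einstein's photoelectric equation: KE_max = hf - φ = hc/λ - φ

First, calculate the photon energy:
E_photon = hc/λ = (6.626×10⁻³⁴ J·s)(3×10⁸ m/s) / (200.6×10⁻⁹ m)
E_photon = 6.1807 eV

Then, the maximum kinetic energy:
KE_max = E_photon - φ = 6.1807 eV - 4.22 eV = 1.9607 eV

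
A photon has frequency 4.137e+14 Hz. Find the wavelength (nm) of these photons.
724.66 nm

Using the wave equation: c = fλ

Solving for wavelength:
λ = c/f = (3×10⁸ m/s) / (4.137e+14 Hz)
λ = 724.66 nm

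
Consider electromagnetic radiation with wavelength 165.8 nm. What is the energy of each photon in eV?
7.4779 eV

Using E = hf = hc/λ:

E = hc/λ = (6.626×10⁻³⁴ J·s)(3×10⁸ m/s) / (165.8×10⁻⁹ m)
E = 7.4779 eV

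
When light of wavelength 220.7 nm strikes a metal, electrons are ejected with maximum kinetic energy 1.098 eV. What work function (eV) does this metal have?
4.52 eV

From Einstein's photoelectric equation: KE_max = hf - φ = hc/λ - φ

Rearranging for φ:
φ = hc/λ - KE_max

Calculate photon energy:
E_photon = hc/λ = 5.6178 eV

Therefore:
φ = 5.6178 - 1.098 = 4.52 eV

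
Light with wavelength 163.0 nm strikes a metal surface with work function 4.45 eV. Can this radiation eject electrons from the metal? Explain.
Yes

For photoemission, the photon energy must exceed the work function.

Photon energy: E = hc/λ = 7.6064 eV
Work function: φ = 4.45 eV

Since E_photon (7.6064 eV) > φ (4.45 eV), photoemission WILL occur.
The threshold wavelength is λ₀ = hc/φ = 278.6 nm.
Since 163.0 nm < 278.6 nm, the light has sufficient energy.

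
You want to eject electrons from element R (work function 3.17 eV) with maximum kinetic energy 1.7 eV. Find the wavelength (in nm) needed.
254.59 nm

From Einstein's equation: KE_max = hc/λ - φ

Rearranging for λ:
hc/λ = KE_max + φ
λ = hc/(KE_max + φ)

Required photon energy:
E_photon = KE_max + φ = 1.7 + 3.17 = 4.87 eV

Required wavelength:
λ = hc/E_photon = (6.626×10⁻³⁴)(3×10⁸) / (4.87 × 1.602×10⁻¹⁹)
λ = 254.59 nm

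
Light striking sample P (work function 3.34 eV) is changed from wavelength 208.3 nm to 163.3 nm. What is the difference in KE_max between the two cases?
1.6402 eV

Using Einstein's equation: KE_max = hc/λ - φ

For λ₁ = 208.3 nm:
KE₁ = hc/λ₁ - φ = 5.9522 - 3.34 = 2.6122 eV

For λ₂ = 163.3 nm:
KE₂ = hc/λ₂ - φ = 7.5924 - 3.34 = 4.2524 eV

Change in KE:
ΔKE = KE₂ - KE₁ = 4.2524 - 2.6122 = 1.6402 eV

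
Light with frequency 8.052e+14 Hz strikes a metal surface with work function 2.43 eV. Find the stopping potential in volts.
0.9000 V

The stopping potential V_s satisfies: eV_s = KE_max

First, find KE_max using Einstein's equation:
E_photon = hf = (6.626×10⁻³⁴ J·s)(8.052e+14 Hz) = 3.3300 eV
KE_max = E_photon - φ = 3.3300 - 2.43 = 0.9000 eV

Since eV_s = KE_max:
V_s = KE_max/e = 0.9000 V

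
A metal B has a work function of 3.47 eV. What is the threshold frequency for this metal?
8.3904e+14 Hz

The threshold frequency is when the photon energy equals the work function:
hf₀ = φ

Solving for f₀:
f₀ = φ/h = (3.47 eV × 1.602×10⁻¹⁹ J/eV) / (6.626×10⁻³⁴ J·s)
f₀ = 8.3904e+14 Hz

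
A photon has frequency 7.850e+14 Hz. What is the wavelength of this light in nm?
381.90 nm

Using the wave equation: c = fλ

Solving for wavelength:
λ = c/f = (3×10⁸ m/s) / (7.850e+14 Hz)
λ = 381.90 nm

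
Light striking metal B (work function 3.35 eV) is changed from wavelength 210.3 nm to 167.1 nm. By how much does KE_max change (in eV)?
1.5242 eV

Using Einstein's equation: KE_max = hc/λ - φ

For λ₁ = 210.3 nm:
KE₁ = hc/λ₁ - φ = 5.8956 - 3.35 = 2.5456 eV

For λ₂ = 167.1 nm:
KE₂ = hc/λ₂ - φ = 7.4198 - 3.35 = 4.0698 eV

Change in KE:
ΔKE = KE₂ - KE₁ = 4.0698 - 2.5456 = 1.5242 eV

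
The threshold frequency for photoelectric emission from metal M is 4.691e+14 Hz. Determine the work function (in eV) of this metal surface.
1.94 eV

At the threshold frequency, photon energy equals work function:
φ = hf₀

Calculating:
φ = (6.626×10⁻³⁴ J·s)(4.691e+14 Hz)
φ = 1.94 eV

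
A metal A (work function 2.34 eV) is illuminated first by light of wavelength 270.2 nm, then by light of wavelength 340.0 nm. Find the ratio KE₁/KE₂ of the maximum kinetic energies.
1.7210

Using Einstein's equation: KE_max = hc/λ - φ

For λ₁ = 270.2 nm:
E₁ = hc/λ₁ = 4.5886 eV
KE₁ = E₁ - φ = 4.5886 - 2.34 = 2.2486 eV

For λ₂ = 340.0 nm:
E₂ = hc/λ₂ = 3.6466 eV
KE₂ = E₂ - φ = 3.6466 - 2.34 = 1.3066 eV

Ratio: KE₁/KE₂ = 2.2486/1.3066 = 1.7210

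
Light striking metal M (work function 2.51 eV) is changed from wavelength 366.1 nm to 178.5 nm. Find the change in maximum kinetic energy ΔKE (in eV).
3.5593 eV

Using Einstein's equation: KE_max = hc/λ - φ

For λ₁ = 366.1 nm:
KE₁ = hc/λ₁ - φ = 3.3866 - 2.51 = 0.8766 eV

For λ₂ = 178.5 nm:
KE₂ = hc/λ₂ - φ = 6.9459 - 2.51 = 4.4359 eV

Change in KE:
ΔKE = KE₂ - KE₁ = 4.4359 - 0.8766 = 3.5593 eV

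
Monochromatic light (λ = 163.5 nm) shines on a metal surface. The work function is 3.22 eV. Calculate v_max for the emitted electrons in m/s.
1.2389e+06 m/s

First, find the maximum kinetic energy:
E_photon = hc/λ = 7.5831 eV
KE_max = E_photon - φ = 7.5831 - 3.22 = 4.3631 eV

Convert to Joules: KE_max = 4.3631 × 1.602×10⁻¹⁹ J = 6.9905e-19 J

Then use KE = ½mv² to find velocity:
v = √(2·KE/m) = √(2 × 6.9905e-19 J / 9.109e-31 kg)
v = 1.2389e+06 m/s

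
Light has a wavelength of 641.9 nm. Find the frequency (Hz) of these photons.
4.6704e+14 Hz

Using the wave equation: c = fλ

Solving for frequency:
f = c/λ = (3×10⁸ m/s) / (641.9×10⁻⁹ m)
f = 4.6704e+14 Hz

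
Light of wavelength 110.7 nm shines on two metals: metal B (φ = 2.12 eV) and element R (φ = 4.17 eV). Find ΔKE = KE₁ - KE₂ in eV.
2.0500 eV

Using KE_max = hc/λ - φ for each metal:

Photon energy: E = hc/λ = 11.2000 eV

For metal B (φ₁ = 2.12 eV):
KE₁ = E - φ₁ = 11.2000 - 2.12 = 9.0800 eV

For element R (φ₂ = 4.17 eV):
KE₂ = E - φ₂ = 11.2000 - 4.17 = 7.0300 eV

Difference:
ΔKE = KE₁ - KE₂ = 9.0800 - 7.0300 = 2.0500 eV

Note: The difference equals the difference in work functions: 4.17 - 2.12 = 2.05 eV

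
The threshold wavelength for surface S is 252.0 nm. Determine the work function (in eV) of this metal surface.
4.92 eV

At the threshold wavelength, photon energy equals work function:
φ = hc/λ₀

Calculating:
φ = (6.626×10⁻³⁴ J·s)(3×10⁸ m/s) / (252.0×10⁻⁹ m)
φ = 4.92 eV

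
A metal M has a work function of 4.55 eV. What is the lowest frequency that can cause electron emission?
1.1002e+15 Hz

The threshold frequency is when the photon energy equals the work function:
hf₀ = φ

Solving for f₀:
f₀ = φ/h = (4.55 eV × 1.602×10⁻¹⁹ J/eV) / (6.626×10⁻³⁴ J·s)
f₀ = 1.1002e+15 Hz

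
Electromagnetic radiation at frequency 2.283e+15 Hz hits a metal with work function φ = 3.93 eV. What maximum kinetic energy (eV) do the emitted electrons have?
5.5117 eV

Using Einstein's photoelectric equation: KE_max = hf - φ

First, calculate the photon energy:
E_photon = hf = (6.626×10⁻³⁴ J·s)(2.283e+15 Hz)
E_photon = 9.4417 eV

Then, the maximum kinetic energy:
KE_max = E_photon - φ = 9.4417 eV - 3.93 eV = 5.5117 eV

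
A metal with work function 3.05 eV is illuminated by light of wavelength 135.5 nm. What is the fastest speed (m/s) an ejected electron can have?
1.4649e+06 m/s

First, find the maximum kinetic energy:
E_photon = hc/λ = 9.1501 eV
KE_max = E_photon - φ = 9.1501 - 3.05 = 6.1001 eV

Convert to Joules: KE_max = 6.1001 × 1.602×10⁻¹⁹ J = 9.7735e-19 J

Then use KE = ½mv² to find velocity:
v = √(2·KE/m) = √(2 × 9.7735e-19 J / 9.109e-31 kg)
v = 1.4649e+06 m/s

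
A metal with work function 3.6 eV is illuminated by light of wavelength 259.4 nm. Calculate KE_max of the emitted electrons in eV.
1.1797 eV

Using Einstein's photoelectric equation: KE_max = hf - φ = hc/λ - φ

First, calculate the photon energy:
E_photon = hc/λ = (6.626×10⁻³⁴ J·s)(3×10⁸ m/s) / (259.4×10⁻⁹ m)
E_photon = 4.7797 eV

Then, the maximum kinetic energy:
KE_max = E_photon - φ = 4.7797 eV - 3.6 eV = 1.1797 eV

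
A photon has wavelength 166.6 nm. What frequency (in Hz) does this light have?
1.7995e+15 Hz

Using the wave equation: c = fλ

Solving for frequency:
f = c/λ = (3×10⁸ m/s) / (166.6×10⁻⁹ m)
f = 1.7995e+15 Hz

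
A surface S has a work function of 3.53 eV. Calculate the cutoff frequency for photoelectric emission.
8.5355e+14 Hz

The threshold frequency is when the photon energy equals the work function:
hf₀ = φ

Solving for f₀:
f₀ = φ/h = (3.53 eV × 1.602×10⁻¹⁹ J/eV) / (6.626×10⁻³⁴ J·s)
f₀ = 8.5355e+14 Hz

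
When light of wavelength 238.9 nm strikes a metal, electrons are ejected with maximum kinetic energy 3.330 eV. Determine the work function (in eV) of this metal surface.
1.86 eV

From Einstein's photoelectric equation: KE_max = hf - φ = hc/λ - φ

Rearranging for φ:
φ = hc/λ - KE_max

Calculate photon energy:
E_photon = hc/λ = 5.1898 eV

Therefore:
φ = 5.1898 - 3.330 = 1.86 eV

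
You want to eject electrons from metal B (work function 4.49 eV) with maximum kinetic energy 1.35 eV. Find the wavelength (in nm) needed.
212.30 nm

From Einstein's equation: KE_max = hc/λ - φ

Rearranging for λ:
hc/λ = KE_max + φ
λ = hc/(KE_max + φ)

Required photon energy:
E_photon = KE_max + φ = 1.35 + 4.49 = 5.84 eV

Required wavelength:
λ = hc/E_photon = (6.626×10⁻³⁴)(3×10⁸) / (5.84 × 1.602×10⁻¹⁹)
λ = 212.30 nm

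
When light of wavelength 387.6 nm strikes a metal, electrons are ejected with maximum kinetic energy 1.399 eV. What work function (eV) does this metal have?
1.80 eV

From Einstein's photoelectric equation: KE_max = hf - φ = hc/λ - φ

Rearranging for φ:
φ = hc/λ - KE_max

Calculate photon energy:
E_photon = hc/λ = 3.1988 eV

Therefore:
φ = 3.1988 - 1.399 = 1.80 eV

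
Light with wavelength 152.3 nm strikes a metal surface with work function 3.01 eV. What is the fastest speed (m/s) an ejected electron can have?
1.3434e+06 m/s

First, find the maximum kinetic energy:
E_photon = hc/λ = 8.1408 eV
KE_max = E_photon - φ = 8.1408 - 3.01 = 5.1308 eV

Convert to Joules: KE_max = 5.1308 × 1.602×10⁻¹⁹ J = 8.2204e-19 J

Then use KE = ½mv² to find velocity:
v = √(2·KE/m) = √(2 × 8.2204e-19 J / 9.109e-31 kg)
v = 1.3434e+06 m/s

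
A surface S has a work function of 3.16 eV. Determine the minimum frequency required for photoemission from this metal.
7.6408e+14 Hz

The threshold frequency is when the photon energy equals the work function:
hf₀ = φ

Solving for f₀:
f₀ = φ/h = (3.16 eV × 1.602×10⁻¹⁹ J/eV) / (6.626×10⁻³⁴ J·s)
f₀ = 7.6408e+14 Hz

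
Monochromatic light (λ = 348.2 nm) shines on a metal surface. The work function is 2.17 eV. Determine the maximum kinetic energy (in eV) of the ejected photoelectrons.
1.3907 eV

Using Einstein's photoelectric equation: KE_max = hf - φ = hc/λ - φ

First, calculate the photon energy:
E_photon = hc/λ = (6.626×10⁻³⁴ J·s)(3×10⁸ m/s) / (348.2×10⁻⁹ m)
E_photon = 3.5607 eV

Then, the maximum kinetic energy:
KE_max = E_photon - φ = 3.5607 eV - 2.17 eV = 1.3907 eV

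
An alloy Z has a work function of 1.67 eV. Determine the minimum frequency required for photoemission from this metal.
4.0380e+14 Hz

The threshold frequency is when the photon energy equals the work function:
hf₀ = φ

Solving for f₀:
f₀ = φ/h = (1.67 eV × 1.602×10⁻¹⁹ J/eV) / (6.626×10⁻³⁴ J·s)
f₀ = 4.0380e+14 Hz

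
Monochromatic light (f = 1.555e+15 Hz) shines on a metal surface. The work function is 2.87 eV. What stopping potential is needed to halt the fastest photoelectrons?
3.5610 V

The stopping potential V_s satisfies: eV_s = KE_max

First, find KE_max using Einstein's equation:
E_photon = hf = (6.626×10⁻³⁴ J·s)(1.555e+15 Hz) = 6.4310 eV
KE_max = E_photon - φ = 6.4310 - 2.87 = 3.5610 eV

Since eV_s = KE_max:
V_s = KE_max/e = 3.5610 V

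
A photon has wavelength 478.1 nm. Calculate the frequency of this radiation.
6.2705e+14 Hz

Using the wave equation: c = fλ

Solving for frequency:
f = c/λ = (3×10⁸ m/s) / (478.1×10⁻⁹ m)
f = 6.2705e+14 Hz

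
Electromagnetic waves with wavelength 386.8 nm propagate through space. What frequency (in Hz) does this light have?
7.7506e+14 Hz

Using the wave equation: c = fλ

Solving for frequency:
f = c/λ = (3×10⁸ m/s) / (386.8×10⁻⁹ m)
f = 7.7506e+14 Hz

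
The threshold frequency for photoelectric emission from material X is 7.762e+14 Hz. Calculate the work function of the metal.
3.21 eV

At the threshold frequency, photon energy equals work function:
φ = hf₀

Calculating:
φ = (6.626×10⁻³⁴ J·s)(7.762e+14 Hz)
φ = 3.21 eV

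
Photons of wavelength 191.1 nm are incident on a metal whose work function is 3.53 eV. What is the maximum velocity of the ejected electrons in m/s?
1.0200e+06 m/s

First, find the maximum kinetic energy:
E_photon = hc/λ = 6.4879 eV
KE_max = E_photon - φ = 6.4879 - 3.53 = 2.9579 eV

Convert to Joules: KE_max = 2.9579 × 1.602×10⁻¹⁹ J = 4.7391e-19 J

Then use KE = ½mv² to find velocity:
v = √(2·KE/m) = √(2 × 4.7391e-19 J / 9.109e-31 kg)
v = 1.0200e+06 m/s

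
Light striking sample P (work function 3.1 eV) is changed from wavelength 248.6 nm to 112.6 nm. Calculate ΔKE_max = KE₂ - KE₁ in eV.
6.0237 eV

Using Einstein's equation: KE_max = hc/λ - φ

For λ₁ = 248.6 nm:
KE₁ = hc/λ₁ - φ = 4.9873 - 3.1 = 1.8873 eV

For λ₂ = 112.6 nm:
KE₂ = hc/λ₂ - φ = 11.0110 - 3.1 = 7.9110 eV

Change in KE:
ΔKE = KE₂ - KE₁ = 7.9110 - 1.8873 = 6.0237 eV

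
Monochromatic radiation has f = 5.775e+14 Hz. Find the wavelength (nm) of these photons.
519.12 nm

Using the wave equation: c = fλ

Solving for wavelength:
λ = c/f = (3×10⁸ m/s) / (5.775e+14 Hz)
λ = 519.12 nm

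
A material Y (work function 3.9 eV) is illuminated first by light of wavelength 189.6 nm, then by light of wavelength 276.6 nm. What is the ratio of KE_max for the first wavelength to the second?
4.5314

Using Einstein's equation: KE_max = hc/λ - φ

For λ₁ = 189.6 nm:
E₁ = hc/λ₁ = 6.5393 eV
KE₁ = E₁ - φ = 6.5393 - 3.9 = 2.6393 eV

For λ₂ = 276.6 nm:
E₂ = hc/λ₂ = 4.4824 eV
KE₂ = E₂ - φ = 4.4824 - 3.9 = 0.5824 eV

Ratio: KE₁/KE₂ = 2.6393/0.5824 = 4.5314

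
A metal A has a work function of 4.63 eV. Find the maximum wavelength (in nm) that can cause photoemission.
267.78 nm

The threshold wavelength is when the photon energy equals the work function:
hc/λ₀ = φ

Solving for λ₀:
λ₀ = hc/φ = (6.626×10⁻³⁴ J·s)(3×10⁸ m/s) / (4.63 eV × 1.602×10⁻¹⁹ J/eV)
λ₀ = 267.78 nm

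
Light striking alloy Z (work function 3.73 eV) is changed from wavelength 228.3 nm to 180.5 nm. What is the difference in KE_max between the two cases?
1.4382 eV

Using Einstein's equation: KE_max = hc/λ - φ

For λ₁ = 228.3 nm:
KE₁ = hc/λ₁ - φ = 5.4308 - 3.73 = 1.7008 eV

For λ₂ = 180.5 nm:
KE₂ = hc/λ₂ - φ = 6.8689 - 3.73 = 3.1389 eV

Change in KE:
ΔKE = KE₂ - KE₁ = 3.1389 - 1.7008 = 1.4382 eV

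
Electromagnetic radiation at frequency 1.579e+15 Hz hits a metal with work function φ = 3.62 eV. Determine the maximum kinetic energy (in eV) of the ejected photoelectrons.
2.9102 eV

Using Einstein's photoelectric equation: KE_max = hf - φ

First, calculate the photon energy:
E_photon = hf = (6.626×10⁻³⁴ J·s)(1.579e+15 Hz)
E_photon = 6.5302 eV

Then, the maximum kinetic energy:
KE_max = E_photon - φ = 6.5302 eV - 3.62 eV = 2.9102 eV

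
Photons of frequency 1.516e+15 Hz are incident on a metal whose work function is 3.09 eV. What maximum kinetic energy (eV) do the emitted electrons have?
3.1797 eV

Using Einstein's photoelectric equation: KE_max = hf - φ

First, calculate the photon energy:
E_photon = hf = (6.626×10⁻³⁴ J·s)(1.516e+15 Hz)
E_photon = 6.2697 eV

Then, the maximum kinetic energy:
KE_max = E_photon - φ = 6.2697 eV - 3.09 eV = 3.1797 eV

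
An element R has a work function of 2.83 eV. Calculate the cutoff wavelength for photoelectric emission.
438.11 nm

The threshold wavelength is when the photon energy equals the work function:
hc/λ₀ = φ

Solving for λ₀:
λ₀ = hc/φ = (6.626×10⁻³⁴ J·s)(3×10⁸ m/s) / (2.83 eV × 1.602×10⁻¹⁹ J/eV)
λ₀ = 438.11 nm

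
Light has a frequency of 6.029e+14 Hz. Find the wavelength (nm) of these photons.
497.25 nm

Using the wave equation: c = fλ

Solving for wavelength:
λ = c/f = (3×10⁸ m/s) / (6.029e+14 Hz)
λ = 497.25 nm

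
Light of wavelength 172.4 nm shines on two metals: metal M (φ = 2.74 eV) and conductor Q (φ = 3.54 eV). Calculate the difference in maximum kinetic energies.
0.8000 eV

Using KE_max = hc/λ - φ for each metal:

Photon energy: E = hc/λ = 7.1917 eV

For metal M (φ₁ = 2.74 eV):
KE₁ = E - φ₁ = 7.1917 - 2.74 = 4.4517 eV

For conductor Q (φ₂ = 3.54 eV):
KE₂ = E - φ₂ = 7.1917 - 3.54 = 3.6517 eV

Difference:
ΔKE = KE₁ - KE₂ = 4.4517 - 3.6517 = 0.8000 eV

Note: The difference equals the difference in work functions: 3.54 - 2.74 = 0.80 eV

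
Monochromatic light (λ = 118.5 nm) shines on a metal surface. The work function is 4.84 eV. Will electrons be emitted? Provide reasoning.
Yes

For photoemission, the photon energy must exceed the work function.

Photon energy: E = hc/λ = 10.4628 eV
Work function: φ = 4.84 eV

Since E_photon (10.4628 eV) > φ (4.84 eV), photoemission WILL occur.
The threshold wavelength is λ₀ = hc/φ = 256.2 nm.
Since 118.5 nm < 256.2 nm, the light has sufficient energy.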